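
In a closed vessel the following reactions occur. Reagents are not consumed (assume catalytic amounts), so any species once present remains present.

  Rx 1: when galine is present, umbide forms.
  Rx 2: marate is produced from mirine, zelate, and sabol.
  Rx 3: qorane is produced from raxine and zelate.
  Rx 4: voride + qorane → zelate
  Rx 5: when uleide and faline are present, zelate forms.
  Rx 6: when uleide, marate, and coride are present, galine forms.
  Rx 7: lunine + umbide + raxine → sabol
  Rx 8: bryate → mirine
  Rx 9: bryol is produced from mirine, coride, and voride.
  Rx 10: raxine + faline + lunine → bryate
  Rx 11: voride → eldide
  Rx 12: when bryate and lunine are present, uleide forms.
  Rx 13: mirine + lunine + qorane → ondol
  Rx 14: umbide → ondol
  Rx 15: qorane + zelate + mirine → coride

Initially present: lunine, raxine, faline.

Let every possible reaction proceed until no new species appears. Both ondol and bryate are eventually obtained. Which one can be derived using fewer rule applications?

bryate: raxine, faline, and lunine present → bryate forms (Rx 10). [1 rule application]
ondol: raxine, faline, and lunine present → bryate forms (Rx 10). bryate and lunine present → uleide forms (Rx 12). bryate present → mirine forms (Rx 8). uleide and faline present → zelate forms (Rx 5). raxine and zelate present → qorane forms (Rx 3). mirine, lunine, and qorane present → ondol forms (Rx 13). [6 rule applications]
bryate needs fewer.

bryate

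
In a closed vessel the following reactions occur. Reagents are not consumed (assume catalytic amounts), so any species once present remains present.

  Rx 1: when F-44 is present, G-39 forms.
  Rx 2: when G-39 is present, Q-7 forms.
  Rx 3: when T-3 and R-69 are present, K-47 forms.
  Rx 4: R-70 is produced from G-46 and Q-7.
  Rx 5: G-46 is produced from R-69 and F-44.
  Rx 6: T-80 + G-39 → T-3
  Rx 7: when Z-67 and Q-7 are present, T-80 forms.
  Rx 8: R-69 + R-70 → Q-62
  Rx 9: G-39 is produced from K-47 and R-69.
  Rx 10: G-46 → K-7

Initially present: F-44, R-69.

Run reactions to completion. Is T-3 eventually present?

T-3 would need T-80 and G-39 (Rx 6), but T-80 never forms.

No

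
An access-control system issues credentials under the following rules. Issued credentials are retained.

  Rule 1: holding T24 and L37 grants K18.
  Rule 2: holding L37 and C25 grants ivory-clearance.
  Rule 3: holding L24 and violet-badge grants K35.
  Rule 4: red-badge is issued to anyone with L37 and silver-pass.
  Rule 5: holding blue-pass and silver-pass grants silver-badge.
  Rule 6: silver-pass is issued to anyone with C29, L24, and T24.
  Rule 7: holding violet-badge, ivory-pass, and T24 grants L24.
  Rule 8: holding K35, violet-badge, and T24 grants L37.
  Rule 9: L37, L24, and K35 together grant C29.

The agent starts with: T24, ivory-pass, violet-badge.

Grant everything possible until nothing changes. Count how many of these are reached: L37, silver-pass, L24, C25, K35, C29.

5

Holding violet-badge, ivory-pass, and T24 grants L24 (Rule 7).
Holding L24 and violet-badge grants K35 (Rule 3).
Holding K35, violet-badge, and T24 grants L37 (Rule 8).
Holding L37, L24, and K35 grants C29 (Rule 9).
Holding C29, L24, and T24 grants silver-pass (Rule 6).
L37: reached.
silver-pass: reached.
L24: reached.
No rule produces C25, and it is not given.
K35: reached.
C29: reached.
Reached: L37, silver-pass, L24, K35, and C29 — 5 of the 6.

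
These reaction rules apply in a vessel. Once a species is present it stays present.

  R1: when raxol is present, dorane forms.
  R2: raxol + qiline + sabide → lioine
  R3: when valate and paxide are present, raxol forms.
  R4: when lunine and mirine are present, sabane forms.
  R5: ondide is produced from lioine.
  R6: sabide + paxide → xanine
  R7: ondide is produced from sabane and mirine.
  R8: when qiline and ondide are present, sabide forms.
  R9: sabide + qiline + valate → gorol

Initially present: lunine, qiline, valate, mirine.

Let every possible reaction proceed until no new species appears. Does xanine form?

No

xanine would need sabide and paxide (R6), but paxide never forms.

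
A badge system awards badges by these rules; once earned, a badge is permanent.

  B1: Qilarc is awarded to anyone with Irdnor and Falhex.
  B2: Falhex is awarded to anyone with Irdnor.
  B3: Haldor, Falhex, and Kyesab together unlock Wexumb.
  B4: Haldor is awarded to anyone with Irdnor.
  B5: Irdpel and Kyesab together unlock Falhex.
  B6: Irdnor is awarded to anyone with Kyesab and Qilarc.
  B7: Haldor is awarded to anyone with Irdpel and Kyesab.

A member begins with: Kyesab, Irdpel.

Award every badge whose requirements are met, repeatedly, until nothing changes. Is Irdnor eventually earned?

No

Irdnor would need Kyesab and Qilarc (B6), but Qilarc is never earned.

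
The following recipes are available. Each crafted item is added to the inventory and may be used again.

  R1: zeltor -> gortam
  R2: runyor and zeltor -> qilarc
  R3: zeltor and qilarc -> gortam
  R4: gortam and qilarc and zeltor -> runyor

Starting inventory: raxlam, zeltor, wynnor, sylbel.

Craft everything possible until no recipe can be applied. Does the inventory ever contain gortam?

Yes

zeltor -> gortam (R1).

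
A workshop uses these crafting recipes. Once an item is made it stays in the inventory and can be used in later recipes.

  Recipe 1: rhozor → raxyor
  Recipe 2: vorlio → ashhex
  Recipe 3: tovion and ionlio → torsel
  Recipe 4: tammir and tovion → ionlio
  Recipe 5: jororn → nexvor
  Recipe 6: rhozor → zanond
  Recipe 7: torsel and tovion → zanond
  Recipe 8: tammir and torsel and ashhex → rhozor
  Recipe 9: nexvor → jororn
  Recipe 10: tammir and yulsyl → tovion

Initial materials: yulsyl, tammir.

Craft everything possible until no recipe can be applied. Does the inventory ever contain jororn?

No

jororn would need nexvor (Recipe 9), but nexvor is never obtained.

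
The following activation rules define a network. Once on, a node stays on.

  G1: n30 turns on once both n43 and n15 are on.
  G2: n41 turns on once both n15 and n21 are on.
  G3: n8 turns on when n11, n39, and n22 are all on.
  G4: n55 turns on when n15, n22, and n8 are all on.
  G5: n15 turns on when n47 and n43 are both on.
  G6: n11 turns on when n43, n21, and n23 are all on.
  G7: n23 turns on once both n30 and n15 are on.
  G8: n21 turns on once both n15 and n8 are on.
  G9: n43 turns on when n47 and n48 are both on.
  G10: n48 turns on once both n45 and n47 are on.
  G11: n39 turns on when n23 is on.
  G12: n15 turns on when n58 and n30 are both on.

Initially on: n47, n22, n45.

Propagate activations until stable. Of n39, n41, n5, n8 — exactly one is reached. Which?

n39

G10: n45 and n47 on → n48 on.
G9: n47 and n48 on → n43 on.
n47 and n43 are on, so n15 turns on (G5).
n43 and n15 are on, so n30 turns on (G1).
G7: n30 and n15 on → n23 on.
G11: n23 on → n39 on.
No rule produces n5, and it is not given. n8 would need n11, n39, and n22 (G3), but n11 never turns on. n41 would need n15 and n21 (G2), but n21 never turns on.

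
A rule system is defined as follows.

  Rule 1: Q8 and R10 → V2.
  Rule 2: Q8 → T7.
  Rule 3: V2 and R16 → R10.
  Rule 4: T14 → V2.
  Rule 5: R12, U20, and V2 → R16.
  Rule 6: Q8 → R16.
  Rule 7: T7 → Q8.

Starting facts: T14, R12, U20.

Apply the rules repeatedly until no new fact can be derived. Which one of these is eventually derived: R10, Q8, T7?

From T14, Rule 4 gives V2.
R12, U20, and V2 hold, so R16 follows (Rule 5).
V2 and R16 hold, so R10 follows (Rule 3).
T7 would need Q8 (Rule 2), but Q8 is never established. Q8 would need T7 (Rule 7), but T7 is never established.

R10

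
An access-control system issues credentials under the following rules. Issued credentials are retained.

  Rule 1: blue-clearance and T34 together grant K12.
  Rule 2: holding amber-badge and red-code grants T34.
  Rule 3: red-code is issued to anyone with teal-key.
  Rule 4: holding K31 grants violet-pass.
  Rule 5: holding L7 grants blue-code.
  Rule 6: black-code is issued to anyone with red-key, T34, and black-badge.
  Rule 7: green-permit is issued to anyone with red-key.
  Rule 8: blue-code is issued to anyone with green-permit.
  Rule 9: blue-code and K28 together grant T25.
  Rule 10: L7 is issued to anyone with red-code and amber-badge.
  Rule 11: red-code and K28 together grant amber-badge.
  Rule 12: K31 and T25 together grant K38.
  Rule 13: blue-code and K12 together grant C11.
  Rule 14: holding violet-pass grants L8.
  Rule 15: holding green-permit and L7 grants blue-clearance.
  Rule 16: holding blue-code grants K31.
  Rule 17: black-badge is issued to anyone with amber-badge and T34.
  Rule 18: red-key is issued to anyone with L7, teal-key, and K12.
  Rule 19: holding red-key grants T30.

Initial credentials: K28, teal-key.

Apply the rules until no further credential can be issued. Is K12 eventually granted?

No

K12 would need blue-clearance and T34 (Rule 1), but blue-clearance is never granted.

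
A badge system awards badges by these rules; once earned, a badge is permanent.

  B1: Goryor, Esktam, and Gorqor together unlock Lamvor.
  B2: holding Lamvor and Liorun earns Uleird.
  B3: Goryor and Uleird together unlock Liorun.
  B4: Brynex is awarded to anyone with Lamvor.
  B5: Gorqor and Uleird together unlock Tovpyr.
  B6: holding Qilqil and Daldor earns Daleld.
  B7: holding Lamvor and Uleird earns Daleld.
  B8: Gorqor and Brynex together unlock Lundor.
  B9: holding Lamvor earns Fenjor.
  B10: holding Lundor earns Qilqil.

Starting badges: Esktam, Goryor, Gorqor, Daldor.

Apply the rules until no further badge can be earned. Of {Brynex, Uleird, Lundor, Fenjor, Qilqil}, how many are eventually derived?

4

With Goryor, Esktam, and Gorqor, Lamvor is earned (B1).
With Lamvor, Brynex is earned (B4).
With Lamvor, Fenjor is earned (B9).
With Gorqor and Brynex, Lundor is earned (B8).
With Lundor, Qilqil is earned (B10).
Brynex: reached.
Uleird would need Lamvor and Liorun (B2), but Liorun is never earned.
Lundor: reached.
Fenjor: reached.
Qilqil: reached.
Reached: Brynex, Lundor, Fenjor, and Qilqil — 4 of the 5.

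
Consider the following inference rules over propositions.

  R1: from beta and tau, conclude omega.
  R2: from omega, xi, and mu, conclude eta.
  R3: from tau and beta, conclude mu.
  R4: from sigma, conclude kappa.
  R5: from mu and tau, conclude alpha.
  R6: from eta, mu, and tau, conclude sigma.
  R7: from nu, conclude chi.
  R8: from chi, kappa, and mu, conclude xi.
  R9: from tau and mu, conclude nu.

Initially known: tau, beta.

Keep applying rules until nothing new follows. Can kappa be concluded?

kappa would need sigma (R4), but sigma is never established.

No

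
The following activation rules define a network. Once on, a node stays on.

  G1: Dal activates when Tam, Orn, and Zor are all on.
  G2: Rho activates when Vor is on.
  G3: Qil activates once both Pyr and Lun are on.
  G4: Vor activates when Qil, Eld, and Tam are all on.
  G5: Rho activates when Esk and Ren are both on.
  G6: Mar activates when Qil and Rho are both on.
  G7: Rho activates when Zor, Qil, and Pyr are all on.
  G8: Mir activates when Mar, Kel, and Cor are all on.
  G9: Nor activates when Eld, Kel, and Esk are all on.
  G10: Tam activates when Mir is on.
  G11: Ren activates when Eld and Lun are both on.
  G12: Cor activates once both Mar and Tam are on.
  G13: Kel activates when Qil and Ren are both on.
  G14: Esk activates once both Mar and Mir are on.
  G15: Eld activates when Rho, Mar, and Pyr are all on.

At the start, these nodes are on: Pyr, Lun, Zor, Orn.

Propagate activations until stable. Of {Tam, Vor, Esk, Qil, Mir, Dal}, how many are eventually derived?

Pyr and Lun are on, so Qil activates (G3).
Tam would need Mir (G10), but Mir never turns on.
Vor would need Qil, Eld, and Tam (G4), but Tam never turns on.
Esk would need Mar and Mir (G14), but Mir never turns on.
Qil: reached.
Mir would need Mar, Kel, and Cor (G8), but Cor never turns on.
Dal would need Tam, Orn, and Zor (G1), but Tam never turns on.
Reached: Qil — 1 of the 6.

1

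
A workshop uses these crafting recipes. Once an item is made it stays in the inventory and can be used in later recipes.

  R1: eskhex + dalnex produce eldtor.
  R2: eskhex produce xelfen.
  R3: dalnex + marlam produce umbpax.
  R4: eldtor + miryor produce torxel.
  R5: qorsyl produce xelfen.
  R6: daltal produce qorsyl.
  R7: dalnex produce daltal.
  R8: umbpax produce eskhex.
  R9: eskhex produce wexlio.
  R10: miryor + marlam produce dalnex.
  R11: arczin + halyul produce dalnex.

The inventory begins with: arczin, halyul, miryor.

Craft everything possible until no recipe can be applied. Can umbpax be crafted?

No

umbpax would need dalnex and marlam (R3), but marlam is never obtained.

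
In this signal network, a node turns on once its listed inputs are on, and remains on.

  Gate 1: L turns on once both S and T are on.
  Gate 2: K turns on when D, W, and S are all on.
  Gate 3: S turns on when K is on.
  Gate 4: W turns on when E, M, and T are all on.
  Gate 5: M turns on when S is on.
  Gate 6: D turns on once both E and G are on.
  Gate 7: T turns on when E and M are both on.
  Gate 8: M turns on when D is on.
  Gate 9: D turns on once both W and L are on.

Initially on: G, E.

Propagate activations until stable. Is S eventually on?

No

S would need K (Gate 3), but K never turns on.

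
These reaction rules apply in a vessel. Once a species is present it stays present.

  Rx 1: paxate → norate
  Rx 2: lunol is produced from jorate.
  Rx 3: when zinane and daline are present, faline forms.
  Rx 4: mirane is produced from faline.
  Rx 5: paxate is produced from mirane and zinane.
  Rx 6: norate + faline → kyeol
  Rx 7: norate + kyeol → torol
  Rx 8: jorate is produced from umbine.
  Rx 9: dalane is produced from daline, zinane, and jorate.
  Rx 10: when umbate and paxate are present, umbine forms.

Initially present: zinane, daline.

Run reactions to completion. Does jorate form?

jorate would need umbine (Rx 8), but umbine never forms.

No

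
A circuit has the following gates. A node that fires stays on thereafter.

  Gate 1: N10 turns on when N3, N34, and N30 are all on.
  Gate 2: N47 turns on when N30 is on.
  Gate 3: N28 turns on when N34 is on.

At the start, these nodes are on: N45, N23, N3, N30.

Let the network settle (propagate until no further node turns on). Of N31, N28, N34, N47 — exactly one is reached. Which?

Gate 2: N30 on → N47 on.
No rule produces N34, and it is not given. N28 would need N34 (Gate 3), but N34 never turns on. No rule produces N31, and it is not given.

N47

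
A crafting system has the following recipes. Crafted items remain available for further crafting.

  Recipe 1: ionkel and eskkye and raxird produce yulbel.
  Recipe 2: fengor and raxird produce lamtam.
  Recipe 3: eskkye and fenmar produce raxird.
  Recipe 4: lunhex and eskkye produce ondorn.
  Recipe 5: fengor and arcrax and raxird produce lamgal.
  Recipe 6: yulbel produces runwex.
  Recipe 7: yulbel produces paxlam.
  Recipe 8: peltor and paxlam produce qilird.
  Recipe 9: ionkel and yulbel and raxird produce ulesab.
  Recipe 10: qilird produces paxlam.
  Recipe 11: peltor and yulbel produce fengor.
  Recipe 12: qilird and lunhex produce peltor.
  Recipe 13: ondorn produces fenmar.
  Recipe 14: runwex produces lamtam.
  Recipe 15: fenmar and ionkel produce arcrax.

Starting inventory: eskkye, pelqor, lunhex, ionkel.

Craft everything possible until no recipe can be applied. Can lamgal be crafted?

lamgal would need fengor, arcrax, and raxird (Recipe 5), but fengor is never obtained.

No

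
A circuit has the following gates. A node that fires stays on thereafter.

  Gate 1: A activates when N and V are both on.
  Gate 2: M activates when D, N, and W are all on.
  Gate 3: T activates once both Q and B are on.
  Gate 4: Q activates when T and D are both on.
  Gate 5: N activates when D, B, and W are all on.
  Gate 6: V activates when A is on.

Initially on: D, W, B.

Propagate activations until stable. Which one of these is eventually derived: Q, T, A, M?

M

D, B, and W are on, so N activates (Gate 5).
D, N, and W are on, so M activates (Gate 2).
T would need Q and B (Gate 3), but Q never turns on. A would need N and V (Gate 1), but V never turns on. Q would need T and D (Gate 4), but T never turns on.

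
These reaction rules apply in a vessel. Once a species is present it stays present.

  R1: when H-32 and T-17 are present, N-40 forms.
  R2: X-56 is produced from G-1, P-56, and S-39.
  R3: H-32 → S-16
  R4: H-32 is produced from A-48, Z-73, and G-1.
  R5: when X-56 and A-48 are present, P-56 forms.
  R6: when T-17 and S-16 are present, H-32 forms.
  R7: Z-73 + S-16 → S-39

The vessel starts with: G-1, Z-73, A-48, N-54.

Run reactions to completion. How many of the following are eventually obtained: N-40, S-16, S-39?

A-48, Z-73, and G-1 present → H-32 forms (R4).
H-32 present → S-16 forms (R3).
Z-73 and S-16 present → S-39 forms (R7).
N-40 would need H-32 and T-17 (R1), but T-17 never forms.
S-16: reached.
S-39: reached.
Reached: S-16 and S-39 — 2 of the 3.

2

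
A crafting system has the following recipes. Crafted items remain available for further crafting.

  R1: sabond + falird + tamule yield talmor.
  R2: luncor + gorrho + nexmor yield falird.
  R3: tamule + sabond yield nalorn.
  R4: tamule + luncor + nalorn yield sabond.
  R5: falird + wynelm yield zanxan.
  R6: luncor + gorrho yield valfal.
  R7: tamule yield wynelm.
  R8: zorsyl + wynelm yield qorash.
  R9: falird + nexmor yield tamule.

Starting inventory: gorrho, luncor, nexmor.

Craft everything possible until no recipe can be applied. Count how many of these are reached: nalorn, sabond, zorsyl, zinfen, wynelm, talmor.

1

Using R2, luncor, gorrho, and nexmor make falird.
falird + nexmor → tamule (R9).
Using R7, tamule makes wynelm.
nalorn would need tamule and sabond (R3), but sabond is never obtained.
sabond would need tamule, luncor, and nalorn (R4), but nalorn is never obtained.
No rule produces zorsyl, and it is not given.
No rule produces zinfen, and it is not given.
wynelm: reached.
talmor would need sabond, falird, and tamule (R1), but sabond is never obtained.
Reached: wynelm — 1 of the 6.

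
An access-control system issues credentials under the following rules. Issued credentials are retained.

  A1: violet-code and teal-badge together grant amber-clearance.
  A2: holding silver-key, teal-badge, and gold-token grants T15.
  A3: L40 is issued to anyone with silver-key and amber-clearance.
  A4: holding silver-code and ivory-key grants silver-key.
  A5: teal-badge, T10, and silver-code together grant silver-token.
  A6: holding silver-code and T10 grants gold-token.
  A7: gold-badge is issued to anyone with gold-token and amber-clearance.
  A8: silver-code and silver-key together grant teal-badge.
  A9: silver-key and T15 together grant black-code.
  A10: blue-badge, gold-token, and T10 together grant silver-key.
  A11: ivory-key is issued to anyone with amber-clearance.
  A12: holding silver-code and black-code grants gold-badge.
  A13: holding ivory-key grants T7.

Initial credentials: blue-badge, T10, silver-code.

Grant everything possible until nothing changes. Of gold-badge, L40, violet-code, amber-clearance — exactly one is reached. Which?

gold-badge

Holding silver-code and T10 grants gold-token (A6).
Holding blue-badge, gold-token, and T10 grants silver-key (A10).
Holding silver-code and silver-key grants teal-badge (A8).
Holding silver-key, teal-badge, and gold-token grants T15 (A2).
Holding silver-key and T15 grants black-code (A9).
Holding silver-code and black-code grants gold-badge (A12).
L40 would need silver-key and amber-clearance (A3), but amber-clearance is never granted. amber-clearance would need violet-code and teal-badge (A1), but violet-code is never granted. No rule produces violet-code, and it is not given.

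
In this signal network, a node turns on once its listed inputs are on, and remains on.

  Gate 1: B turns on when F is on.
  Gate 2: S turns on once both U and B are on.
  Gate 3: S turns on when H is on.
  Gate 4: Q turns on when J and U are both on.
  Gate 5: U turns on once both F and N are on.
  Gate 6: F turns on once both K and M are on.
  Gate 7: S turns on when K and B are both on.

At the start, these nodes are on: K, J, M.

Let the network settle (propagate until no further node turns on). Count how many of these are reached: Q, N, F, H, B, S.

3

Gate 6: K and M on → F on.
F is on, so B turns on (Gate 1).
K and B are on, so S turns on (Gate 7).
Q would need J and U (Gate 4), but U never turns on.
No rule produces N, and it is not given.
F: reached.
No rule produces H, and it is not given.
B: reached.
S: reached.
Reached: F, B, and S — 3 of the 6.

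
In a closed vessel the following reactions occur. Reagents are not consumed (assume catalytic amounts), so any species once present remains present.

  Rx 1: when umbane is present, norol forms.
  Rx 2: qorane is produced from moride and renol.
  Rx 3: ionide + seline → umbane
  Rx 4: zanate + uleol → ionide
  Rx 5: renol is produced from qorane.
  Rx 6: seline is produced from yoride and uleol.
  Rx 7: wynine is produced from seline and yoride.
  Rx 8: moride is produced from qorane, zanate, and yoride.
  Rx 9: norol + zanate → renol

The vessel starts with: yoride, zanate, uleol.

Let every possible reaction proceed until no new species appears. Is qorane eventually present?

qorane would need moride and renol (Rx 2), but moride never forms.

No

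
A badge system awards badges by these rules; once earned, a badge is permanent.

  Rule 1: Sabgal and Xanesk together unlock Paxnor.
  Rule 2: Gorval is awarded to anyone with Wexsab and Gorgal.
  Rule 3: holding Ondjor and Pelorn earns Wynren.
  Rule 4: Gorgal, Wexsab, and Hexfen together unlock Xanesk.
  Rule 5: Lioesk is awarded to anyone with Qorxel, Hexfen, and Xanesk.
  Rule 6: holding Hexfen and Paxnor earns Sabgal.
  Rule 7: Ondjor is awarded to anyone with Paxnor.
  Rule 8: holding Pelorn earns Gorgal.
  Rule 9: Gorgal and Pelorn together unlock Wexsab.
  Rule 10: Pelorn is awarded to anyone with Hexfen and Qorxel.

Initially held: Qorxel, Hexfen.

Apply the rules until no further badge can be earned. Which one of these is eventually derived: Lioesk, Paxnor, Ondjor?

Lioesk

With Hexfen and Qorxel, Pelorn is earned (Rule 10).
With Pelorn, Gorgal is earned (Rule 8).
With Gorgal and Pelorn, Wexsab is earned (Rule 9).
With Gorgal, Wexsab, and Hexfen, Xanesk is earned (Rule 4).
With Qorxel, Hexfen, and Xanesk, Lioesk is earned (Rule 5).
Ondjor would need Paxnor (Rule 7), but Paxnor is never earned. Paxnor would need Sabgal and Xanesk (Rule 1), but Sabgal is never earned.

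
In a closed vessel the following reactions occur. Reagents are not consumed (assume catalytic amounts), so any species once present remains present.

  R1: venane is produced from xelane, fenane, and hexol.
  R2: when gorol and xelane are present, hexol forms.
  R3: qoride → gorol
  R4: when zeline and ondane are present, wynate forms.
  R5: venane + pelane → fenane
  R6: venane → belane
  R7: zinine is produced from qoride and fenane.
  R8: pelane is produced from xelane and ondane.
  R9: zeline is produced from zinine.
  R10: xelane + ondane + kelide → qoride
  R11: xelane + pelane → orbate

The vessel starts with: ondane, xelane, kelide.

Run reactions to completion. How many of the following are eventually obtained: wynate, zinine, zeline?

wynate would need zeline and ondane (R4), but zeline never forms.
zinine would need qoride and fenane (R7), but fenane never forms.
zeline would need zinine (R9), but zinine never forms.
None of the 3 are reached.

0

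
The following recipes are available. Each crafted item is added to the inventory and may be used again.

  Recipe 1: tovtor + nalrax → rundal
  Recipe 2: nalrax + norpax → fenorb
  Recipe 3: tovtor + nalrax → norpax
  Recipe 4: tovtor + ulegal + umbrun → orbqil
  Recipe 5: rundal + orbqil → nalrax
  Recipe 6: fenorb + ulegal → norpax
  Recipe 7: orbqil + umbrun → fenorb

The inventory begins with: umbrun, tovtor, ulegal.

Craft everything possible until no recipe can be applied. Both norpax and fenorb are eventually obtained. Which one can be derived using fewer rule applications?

fenorb: Using Recipe 4, tovtor, ulegal, and umbrun make orbqil. orbqil + umbrun → fenorb (Recipe 7). [2 rule applications]
norpax: Using Recipe 4, tovtor, ulegal, and umbrun make orbqil. orbqil + umbrun → fenorb (Recipe 7). Using Recipe 6, fenorb and ulegal make norpax. [3 rule applications]
fenorb needs fewer.

fenorb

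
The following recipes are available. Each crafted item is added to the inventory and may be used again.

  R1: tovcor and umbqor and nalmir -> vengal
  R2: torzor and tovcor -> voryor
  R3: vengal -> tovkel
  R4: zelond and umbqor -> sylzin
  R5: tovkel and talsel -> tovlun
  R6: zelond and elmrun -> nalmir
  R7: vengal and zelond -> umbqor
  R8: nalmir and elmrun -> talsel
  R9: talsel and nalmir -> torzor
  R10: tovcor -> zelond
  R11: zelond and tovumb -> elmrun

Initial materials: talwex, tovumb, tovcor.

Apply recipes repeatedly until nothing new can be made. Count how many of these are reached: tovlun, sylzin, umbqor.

0

tovlun would need tovkel and talsel (R5), but tovkel is never obtained.
sylzin would need zelond and umbqor (R4), but umbqor is never obtained.
umbqor would need vengal and zelond (R7), but vengal is never obtained.
None of the 3 are reached.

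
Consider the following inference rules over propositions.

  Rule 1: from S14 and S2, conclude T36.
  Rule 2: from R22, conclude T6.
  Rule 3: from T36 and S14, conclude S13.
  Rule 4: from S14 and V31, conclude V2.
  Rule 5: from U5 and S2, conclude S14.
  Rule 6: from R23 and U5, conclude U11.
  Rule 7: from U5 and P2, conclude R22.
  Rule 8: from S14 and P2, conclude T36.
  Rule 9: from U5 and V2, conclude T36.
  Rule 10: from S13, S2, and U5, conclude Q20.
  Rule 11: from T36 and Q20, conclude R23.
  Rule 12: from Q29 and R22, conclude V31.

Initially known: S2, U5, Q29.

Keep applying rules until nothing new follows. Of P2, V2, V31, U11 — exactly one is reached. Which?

U11

U5 and S2 hold, so S14 follows (Rule 5).
S14 and S2 hold, so T36 follows (Rule 1).
From T36 and S14, Rule 3 gives S13.
From S13, S2, and U5, Rule 10 gives Q20.
T36 and Q20 hold, so R23 follows (Rule 11).
From R23 and U5, Rule 6 gives U11.
V31 would need Q29 and R22 (Rule 12), but R22 is never established. V2 would need S14 and V31 (Rule 4), but V31 is never established. No rule produces P2, and it is not given.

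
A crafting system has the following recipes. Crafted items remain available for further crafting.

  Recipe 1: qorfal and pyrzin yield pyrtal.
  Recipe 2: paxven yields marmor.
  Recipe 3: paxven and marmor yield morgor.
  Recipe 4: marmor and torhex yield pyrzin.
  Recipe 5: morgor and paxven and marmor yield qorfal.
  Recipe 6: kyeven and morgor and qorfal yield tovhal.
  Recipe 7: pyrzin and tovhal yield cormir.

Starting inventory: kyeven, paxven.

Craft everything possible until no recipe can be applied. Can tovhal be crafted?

paxven → marmor (Recipe 2).
Using Recipe 3, paxven and marmor make morgor.
morgor and paxven and marmor → qorfal (Recipe 5).
Using Recipe 6, kyeven, morgor, and qorfal make tovhal.

Yes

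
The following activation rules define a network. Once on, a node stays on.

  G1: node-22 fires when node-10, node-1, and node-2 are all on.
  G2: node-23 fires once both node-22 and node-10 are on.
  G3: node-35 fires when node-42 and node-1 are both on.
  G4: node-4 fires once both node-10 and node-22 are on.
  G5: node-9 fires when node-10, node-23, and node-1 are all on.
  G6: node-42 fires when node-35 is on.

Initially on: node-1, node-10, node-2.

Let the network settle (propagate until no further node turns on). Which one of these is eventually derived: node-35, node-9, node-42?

node-9

node-10, node-1, and node-2 are on, so node-22 fires (G1).
G2: node-22 and node-10 on → node-23 on.
node-10, node-23, and node-1 are on, so node-9 fires (G5).
node-35 would need node-42 and node-1 (G3), but node-42 never turns on. node-42 would need node-35 (G6), but node-35 never turns on.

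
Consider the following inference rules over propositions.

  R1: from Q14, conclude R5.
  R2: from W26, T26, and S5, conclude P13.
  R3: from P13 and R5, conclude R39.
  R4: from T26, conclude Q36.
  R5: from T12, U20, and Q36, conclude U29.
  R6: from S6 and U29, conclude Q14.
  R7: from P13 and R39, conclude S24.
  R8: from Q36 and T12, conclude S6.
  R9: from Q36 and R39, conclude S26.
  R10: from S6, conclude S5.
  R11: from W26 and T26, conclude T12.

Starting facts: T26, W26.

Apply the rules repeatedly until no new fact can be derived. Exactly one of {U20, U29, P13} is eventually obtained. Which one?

From T26, R4 gives Q36.
W26 and T26 hold, so T12 follows (R11).
From Q36 and T12, R8 gives S6.
From S6, R10 gives S5.
W26, T26, and S5 hold, so P13 follows (R2).
No rule produces U20, and it is not given. U29 would need T12, U20, and Q36 (R5), but U20 is never established.

P13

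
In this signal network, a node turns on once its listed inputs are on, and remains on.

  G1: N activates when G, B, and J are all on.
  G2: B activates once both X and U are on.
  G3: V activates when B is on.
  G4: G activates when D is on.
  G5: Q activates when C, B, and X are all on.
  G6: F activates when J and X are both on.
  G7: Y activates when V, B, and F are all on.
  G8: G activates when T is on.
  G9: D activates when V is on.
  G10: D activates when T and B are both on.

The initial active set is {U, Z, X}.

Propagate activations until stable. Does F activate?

No

F would need J and X (G6), but J never turns on.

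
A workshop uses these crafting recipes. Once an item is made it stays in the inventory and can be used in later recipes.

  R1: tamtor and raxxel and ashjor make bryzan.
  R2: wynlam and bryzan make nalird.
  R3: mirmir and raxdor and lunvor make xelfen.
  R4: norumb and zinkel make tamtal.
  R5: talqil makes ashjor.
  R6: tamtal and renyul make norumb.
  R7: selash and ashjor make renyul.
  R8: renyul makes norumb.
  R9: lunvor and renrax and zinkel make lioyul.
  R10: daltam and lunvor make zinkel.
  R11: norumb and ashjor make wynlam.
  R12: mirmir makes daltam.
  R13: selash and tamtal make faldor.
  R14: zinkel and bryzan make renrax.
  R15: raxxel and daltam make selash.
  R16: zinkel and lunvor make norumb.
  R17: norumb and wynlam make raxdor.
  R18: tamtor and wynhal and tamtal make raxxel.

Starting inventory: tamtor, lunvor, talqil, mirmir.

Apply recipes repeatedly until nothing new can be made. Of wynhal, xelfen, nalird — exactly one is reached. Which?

xelfen

talqil → ashjor (R5).
Using R12, mirmir makes daltam.
daltam and lunvor → zinkel (R10).
zinkel and lunvor → norumb (R16).
Using R11, norumb and ashjor make wynlam.
norumb and wynlam → raxdor (R17).
mirmir and raxdor and lunvor → xelfen (R3).
nalird would need wynlam and bryzan (R2), but bryzan is never obtained. No rule produces wynhal, and it is not given.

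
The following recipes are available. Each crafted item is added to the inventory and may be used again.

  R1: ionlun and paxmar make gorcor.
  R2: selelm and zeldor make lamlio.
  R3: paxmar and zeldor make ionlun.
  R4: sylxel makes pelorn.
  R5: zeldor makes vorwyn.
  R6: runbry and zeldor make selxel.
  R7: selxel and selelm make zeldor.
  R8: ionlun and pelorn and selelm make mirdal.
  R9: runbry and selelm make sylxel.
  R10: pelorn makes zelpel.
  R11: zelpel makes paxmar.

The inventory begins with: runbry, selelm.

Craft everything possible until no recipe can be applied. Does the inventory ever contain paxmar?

Yes

runbry and selelm → sylxel (R9).
sylxel → pelorn (R4).
pelorn → zelpel (R10).
zelpel → paxmar (R11).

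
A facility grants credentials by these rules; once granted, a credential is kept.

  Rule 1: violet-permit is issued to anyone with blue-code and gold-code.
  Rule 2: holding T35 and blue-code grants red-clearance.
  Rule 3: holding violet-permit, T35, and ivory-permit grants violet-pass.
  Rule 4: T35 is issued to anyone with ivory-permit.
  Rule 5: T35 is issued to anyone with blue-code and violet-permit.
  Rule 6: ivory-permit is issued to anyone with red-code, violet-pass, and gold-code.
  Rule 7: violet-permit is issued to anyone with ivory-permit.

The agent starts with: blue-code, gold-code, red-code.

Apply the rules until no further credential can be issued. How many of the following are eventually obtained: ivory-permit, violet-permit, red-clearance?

2

Holding blue-code and gold-code grants violet-permit (Rule 1).
Holding blue-code and violet-permit grants T35 (Rule 5).
Holding T35 and blue-code grants red-clearance (Rule 2).
ivory-permit would need red-code, violet-pass, and gold-code (Rule 6), but violet-pass is never granted.
violet-permit: reached.
red-clearance: reached.
Reached: violet-permit and red-clearance — 2 of the 3.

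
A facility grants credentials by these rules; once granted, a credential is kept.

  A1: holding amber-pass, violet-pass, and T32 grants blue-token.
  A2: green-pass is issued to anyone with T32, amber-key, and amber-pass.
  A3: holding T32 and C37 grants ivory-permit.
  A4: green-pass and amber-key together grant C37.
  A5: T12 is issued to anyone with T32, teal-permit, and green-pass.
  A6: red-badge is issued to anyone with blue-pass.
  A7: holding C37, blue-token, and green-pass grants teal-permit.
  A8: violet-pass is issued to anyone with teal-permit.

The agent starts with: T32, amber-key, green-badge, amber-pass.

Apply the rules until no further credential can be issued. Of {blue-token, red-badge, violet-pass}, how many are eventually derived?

0

blue-token would need amber-pass, violet-pass, and T32 (A1), but violet-pass is never granted.
red-badge would need blue-pass (A6), but blue-pass is never granted.
violet-pass would need teal-permit (A8), but teal-permit is never granted.
None of the 3 are reached.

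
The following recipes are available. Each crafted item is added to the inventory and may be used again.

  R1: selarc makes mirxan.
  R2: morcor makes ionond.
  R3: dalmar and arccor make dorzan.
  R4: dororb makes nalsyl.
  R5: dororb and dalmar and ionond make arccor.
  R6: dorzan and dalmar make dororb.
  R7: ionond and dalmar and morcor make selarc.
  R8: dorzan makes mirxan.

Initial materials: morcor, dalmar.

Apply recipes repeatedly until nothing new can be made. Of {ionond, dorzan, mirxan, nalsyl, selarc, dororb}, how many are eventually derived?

3

Using R2, morcor makes ionond.
ionond and dalmar and morcor → selarc (R7).
Using R1, selarc makes mirxan.
ionond: reached.
dorzan would need dalmar and arccor (R3), but arccor is never obtained.
mirxan: reached.
nalsyl would need dororb (R4), but dororb is never obtained.
selarc: reached.
dororb would need dorzan and dalmar (R6), but dorzan is never obtained.
Reached: ionond, mirxan, and selarc — 3 of the 6.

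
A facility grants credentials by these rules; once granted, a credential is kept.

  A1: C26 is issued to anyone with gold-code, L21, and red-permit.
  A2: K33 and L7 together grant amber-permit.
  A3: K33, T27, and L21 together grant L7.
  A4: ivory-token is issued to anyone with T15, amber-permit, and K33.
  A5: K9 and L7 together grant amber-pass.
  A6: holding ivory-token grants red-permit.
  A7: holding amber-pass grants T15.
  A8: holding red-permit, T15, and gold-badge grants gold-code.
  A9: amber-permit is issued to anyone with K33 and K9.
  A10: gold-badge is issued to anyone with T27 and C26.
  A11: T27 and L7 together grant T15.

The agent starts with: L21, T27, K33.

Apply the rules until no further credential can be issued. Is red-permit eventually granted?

Yes

Holding K33, T27, and L21 grants L7 (A3).
Holding K33 and L7 grants amber-permit (A2).
Holding T27 and L7 grants T15 (A11).
Holding T15, amber-permit, and K33 grants ivory-token (A4).
Holding ivory-token grants red-permit (A6).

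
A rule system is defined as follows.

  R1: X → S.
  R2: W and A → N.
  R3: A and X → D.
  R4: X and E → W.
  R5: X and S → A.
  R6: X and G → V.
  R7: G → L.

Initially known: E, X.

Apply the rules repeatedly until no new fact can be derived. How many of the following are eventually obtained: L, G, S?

X holds, so S follows (R1).
L would need G (R7), but G is never established.
No rule produces G, and it is not given.
S: reached.
Reached: S — 1 of the 3.

1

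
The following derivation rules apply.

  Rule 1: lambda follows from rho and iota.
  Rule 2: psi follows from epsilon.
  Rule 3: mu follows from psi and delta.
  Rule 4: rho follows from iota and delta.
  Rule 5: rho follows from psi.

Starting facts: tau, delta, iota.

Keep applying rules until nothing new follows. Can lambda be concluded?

Yes

iota and delta hold, so rho follows (Rule 4).
From rho and iota, Rule 1 gives lambda.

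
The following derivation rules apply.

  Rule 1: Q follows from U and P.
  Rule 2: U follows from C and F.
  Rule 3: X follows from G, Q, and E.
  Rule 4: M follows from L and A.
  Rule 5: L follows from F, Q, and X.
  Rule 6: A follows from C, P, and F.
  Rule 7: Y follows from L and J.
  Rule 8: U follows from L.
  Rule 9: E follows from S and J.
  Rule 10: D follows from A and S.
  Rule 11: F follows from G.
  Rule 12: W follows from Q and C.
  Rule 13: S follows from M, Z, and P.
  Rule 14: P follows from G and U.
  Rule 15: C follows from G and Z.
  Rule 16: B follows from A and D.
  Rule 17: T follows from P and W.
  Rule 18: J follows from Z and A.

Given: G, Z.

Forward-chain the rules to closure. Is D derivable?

No

D would need A and S (Rule 10), but S is never established.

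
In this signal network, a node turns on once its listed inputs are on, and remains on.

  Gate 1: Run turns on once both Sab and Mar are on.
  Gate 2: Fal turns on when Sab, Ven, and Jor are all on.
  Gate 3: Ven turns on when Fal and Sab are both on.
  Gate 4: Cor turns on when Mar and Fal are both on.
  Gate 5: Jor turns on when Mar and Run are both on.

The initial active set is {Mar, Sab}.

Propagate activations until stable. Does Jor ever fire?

Sab and Mar are on, so Run turns on (Gate 1).
Gate 5: Mar and Run on → Jor on.

Yes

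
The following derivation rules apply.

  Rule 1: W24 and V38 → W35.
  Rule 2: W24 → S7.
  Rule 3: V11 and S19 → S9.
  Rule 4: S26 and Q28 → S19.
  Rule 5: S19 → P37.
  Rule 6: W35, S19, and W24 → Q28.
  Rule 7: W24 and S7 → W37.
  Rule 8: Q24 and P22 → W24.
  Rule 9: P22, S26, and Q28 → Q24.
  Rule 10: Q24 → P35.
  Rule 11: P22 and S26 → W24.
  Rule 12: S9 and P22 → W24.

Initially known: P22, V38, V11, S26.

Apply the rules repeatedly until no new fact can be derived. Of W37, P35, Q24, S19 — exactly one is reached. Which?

P22 and S26 hold, so W24 follows (Rule 11).
From W24, Rule 2 gives S7.
W24 and S7 hold, so W37 follows (Rule 7).
Q24 would need P22, S26, and Q28 (Rule 9), but Q28 is never established. S19 would need S26 and Q28 (Rule 4), but Q28 is never established. P35 would need Q24 (Rule 10), but Q24 is never established.

W37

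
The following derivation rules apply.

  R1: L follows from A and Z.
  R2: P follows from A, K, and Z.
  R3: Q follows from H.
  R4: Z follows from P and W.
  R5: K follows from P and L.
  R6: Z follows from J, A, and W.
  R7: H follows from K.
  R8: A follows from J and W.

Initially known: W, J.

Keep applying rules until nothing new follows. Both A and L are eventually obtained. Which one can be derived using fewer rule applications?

A: From J and W, R8 gives A. [1 rule application]
L: From J and W, R8 gives A. J, A, and W hold, so Z follows (R6). A and Z hold, so L follows (R1). [3 rule applications]
A needs fewer.

A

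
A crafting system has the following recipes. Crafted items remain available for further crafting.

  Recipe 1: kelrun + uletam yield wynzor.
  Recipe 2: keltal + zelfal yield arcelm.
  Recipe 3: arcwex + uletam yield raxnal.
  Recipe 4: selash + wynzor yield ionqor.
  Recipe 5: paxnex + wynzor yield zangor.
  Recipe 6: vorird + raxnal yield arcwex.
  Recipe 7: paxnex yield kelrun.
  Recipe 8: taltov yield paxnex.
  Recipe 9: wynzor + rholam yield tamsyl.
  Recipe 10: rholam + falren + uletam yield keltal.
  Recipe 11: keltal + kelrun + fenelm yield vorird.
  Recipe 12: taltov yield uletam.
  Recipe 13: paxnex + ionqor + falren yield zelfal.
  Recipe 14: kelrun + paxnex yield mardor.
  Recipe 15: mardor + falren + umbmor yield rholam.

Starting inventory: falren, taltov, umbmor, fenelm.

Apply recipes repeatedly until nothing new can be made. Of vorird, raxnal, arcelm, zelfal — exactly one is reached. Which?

vorird

Using Recipe 8, taltov makes paxnex.
Using Recipe 12, taltov makes uletam.
paxnex → kelrun (Recipe 7).
Using Recipe 14, kelrun and paxnex make mardor.
Using Recipe 15, mardor, falren, and umbmor make rholam.
Using Recipe 10, rholam, falren, and uletam make keltal.
keltal + kelrun + fenelm → vorird (Recipe 11).
raxnal would need arcwex and uletam (Recipe 3), but arcwex is never obtained. arcelm would need keltal and zelfal (Recipe 2), but zelfal is never obtained. zelfal would need paxnex, ionqor, and falren (Recipe 13), but ionqor is never obtained.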